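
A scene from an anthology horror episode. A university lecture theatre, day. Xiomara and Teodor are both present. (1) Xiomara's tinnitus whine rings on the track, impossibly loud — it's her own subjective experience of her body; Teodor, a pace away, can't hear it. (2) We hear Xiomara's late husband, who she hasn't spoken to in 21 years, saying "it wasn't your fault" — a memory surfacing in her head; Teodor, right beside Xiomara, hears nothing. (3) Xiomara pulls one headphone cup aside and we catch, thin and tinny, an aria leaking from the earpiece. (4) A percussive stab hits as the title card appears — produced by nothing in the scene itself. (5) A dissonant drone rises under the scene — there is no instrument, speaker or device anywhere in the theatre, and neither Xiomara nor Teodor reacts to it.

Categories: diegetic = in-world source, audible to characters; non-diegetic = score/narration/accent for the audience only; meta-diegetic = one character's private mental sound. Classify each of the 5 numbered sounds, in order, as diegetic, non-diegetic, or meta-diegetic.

meta-diegetic, meta-diegetic, diegetic, non-diegetic, non-diegetic

Sound (1): it's Xiomara's internal bodily sensation rendered as sound; only Xiomara 'hears' it, so meta-diegetic.
(2) it's Xiomara's recollection rendered as sound; the other character can't hear it → meta-diegetic.
(3) is diegetic: it's leaking from a physical pair of headphones in the scene.
Sound (4): nothing in the scene produces it; it's an accent added for the audience, so non-diegetic.
(5) is non-diegetic: score with no on-screen or off-screen source; it exists for the audience alone.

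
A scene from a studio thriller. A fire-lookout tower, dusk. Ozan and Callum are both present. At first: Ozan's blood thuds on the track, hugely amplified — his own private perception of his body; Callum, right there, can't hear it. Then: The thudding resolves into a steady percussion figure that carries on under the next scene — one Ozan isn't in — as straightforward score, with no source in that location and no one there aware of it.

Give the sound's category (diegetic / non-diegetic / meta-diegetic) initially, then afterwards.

meta-diegetic, non-diegetic

Initially: it's Ozan's subjective body sound, inaudible to Callum → meta-diegetic.
Afterwards: detached from Ozan and playing as sourceless score over a scene he isn't in — for the audience only → non-diegetic.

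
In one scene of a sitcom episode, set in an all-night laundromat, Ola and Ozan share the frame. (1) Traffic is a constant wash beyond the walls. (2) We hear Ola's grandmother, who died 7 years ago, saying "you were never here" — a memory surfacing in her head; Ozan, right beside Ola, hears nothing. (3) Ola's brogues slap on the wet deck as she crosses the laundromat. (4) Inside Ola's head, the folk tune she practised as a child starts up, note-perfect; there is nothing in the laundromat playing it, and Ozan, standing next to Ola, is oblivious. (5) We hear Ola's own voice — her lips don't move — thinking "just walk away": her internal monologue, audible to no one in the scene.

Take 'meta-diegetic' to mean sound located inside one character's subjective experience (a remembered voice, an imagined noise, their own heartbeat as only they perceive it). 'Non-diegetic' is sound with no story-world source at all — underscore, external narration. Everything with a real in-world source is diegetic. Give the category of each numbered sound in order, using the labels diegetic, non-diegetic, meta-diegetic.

(1) is diegetic: it's the actual ambient sound of the location.
(2) is meta-diegetic: it's Ola's recollection rendered as sound; the other character can't hear it.
(3) is diegetic: Ola's footsteps are produced in the story world.
(4) is meta-diegetic: the music is a memory playing inside Ola's mind alone; no real-world source, Ozan can't hear it.
Sound (5): it's Ola's unspoken thought, heard only by the audience via her subjectivity, so meta-diegetic.

diegetic, meta-diegetic, diegetic, meta-diegetic, meta-diegetic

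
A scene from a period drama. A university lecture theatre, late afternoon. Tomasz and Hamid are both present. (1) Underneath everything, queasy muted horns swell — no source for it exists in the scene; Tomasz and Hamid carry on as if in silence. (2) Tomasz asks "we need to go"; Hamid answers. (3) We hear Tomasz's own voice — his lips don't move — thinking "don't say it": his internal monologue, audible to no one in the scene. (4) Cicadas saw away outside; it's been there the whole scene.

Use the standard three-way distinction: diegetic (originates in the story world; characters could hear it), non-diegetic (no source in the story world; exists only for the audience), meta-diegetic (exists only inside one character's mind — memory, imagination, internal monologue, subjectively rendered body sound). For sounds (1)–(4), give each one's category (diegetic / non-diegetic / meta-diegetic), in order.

(1) it has no source in the story world and no character can hear it — it's underscore → non-diegetic.
(2) Tomasz is a character speaking aloud in the scene → diegetic.
(3) Tomasz's thought-voice: a private mental sound no other character can hear → meta-diegetic.
(4) ambient/room sound belonging to the story's physical space → diegetic.

non-diegetic, diegetic, meta-diegetic, diegetic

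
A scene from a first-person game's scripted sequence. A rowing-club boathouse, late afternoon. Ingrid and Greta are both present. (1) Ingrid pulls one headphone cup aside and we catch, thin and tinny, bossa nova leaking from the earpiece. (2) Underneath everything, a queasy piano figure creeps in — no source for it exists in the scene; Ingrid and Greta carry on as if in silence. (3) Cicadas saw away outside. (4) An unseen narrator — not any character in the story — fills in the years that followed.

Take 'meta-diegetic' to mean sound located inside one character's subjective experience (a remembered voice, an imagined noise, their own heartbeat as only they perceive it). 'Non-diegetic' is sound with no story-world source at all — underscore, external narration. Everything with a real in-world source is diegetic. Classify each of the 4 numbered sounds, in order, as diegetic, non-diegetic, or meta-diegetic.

(1) the earpiece is a real device on Ingrid's head — source music → diegetic.
(2) is non-diegetic: it has no source in the story world and no character can hear it — it's underscore.
Sound (3): ambient/room sound belonging to the story's physical space, so diegetic.
Sound (4): commentary laid over the scene from outside the fiction, so non-diegetic.

diegetic, non-diegetic, diegetic, non-diegetic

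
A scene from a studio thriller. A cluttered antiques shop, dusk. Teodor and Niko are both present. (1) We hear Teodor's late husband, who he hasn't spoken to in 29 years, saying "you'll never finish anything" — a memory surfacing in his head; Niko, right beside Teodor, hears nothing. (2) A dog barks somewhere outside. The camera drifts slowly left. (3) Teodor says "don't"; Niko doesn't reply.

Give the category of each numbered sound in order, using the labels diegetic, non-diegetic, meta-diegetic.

(1) is meta-diegetic: a remembered line, private to Teodor — not present in the room, not audible to Niko.
(2) is diegetic: an in-world source (a dog); characters could hear it.
Sound (3): Teodor is a character speaking aloud in the scene, so diegetic.

meta-diegetic, diegetic, diegetic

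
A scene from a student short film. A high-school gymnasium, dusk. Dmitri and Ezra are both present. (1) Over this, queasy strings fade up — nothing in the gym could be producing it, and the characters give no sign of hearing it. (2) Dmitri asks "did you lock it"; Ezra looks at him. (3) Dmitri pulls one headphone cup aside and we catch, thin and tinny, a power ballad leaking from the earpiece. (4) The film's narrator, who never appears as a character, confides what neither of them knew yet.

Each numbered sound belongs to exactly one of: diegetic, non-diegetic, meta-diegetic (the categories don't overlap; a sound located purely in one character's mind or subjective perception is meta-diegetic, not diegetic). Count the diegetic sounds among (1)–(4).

2

(1) is non-diegetic: nothing in the gym produces it and the characters don't hear it — pure soundtrack.
(2) is diegetic: Dmitri is a character speaking aloud in the scene.
(3) the headphones are an on-screen source → diegetic.
Sound (4): commentary laid over the scene from outside the fiction, so non-diegetic.
So 2 of the 4 are diegetic: (2), (3).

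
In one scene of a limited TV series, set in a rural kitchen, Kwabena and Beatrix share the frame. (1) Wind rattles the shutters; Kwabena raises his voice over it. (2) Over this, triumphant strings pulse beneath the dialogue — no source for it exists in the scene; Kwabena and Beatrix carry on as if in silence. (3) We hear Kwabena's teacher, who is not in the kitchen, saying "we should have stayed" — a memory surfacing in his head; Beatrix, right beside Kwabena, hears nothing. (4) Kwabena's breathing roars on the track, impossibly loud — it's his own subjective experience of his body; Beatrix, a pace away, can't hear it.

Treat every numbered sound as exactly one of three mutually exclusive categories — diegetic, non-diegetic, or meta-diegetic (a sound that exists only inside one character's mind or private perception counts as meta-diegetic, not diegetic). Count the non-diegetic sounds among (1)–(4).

(1) wind is part of the location's real environment → diegetic.
(2) is non-diegetic: it has no source in the story world and no character can hear it — it's underscore.
Sound (3): it's Kwabena's recollection rendered as sound; the other character can't hear it, so meta-diegetic.
Sound (4): it's Kwabena's internal bodily sensation rendered as sound; only Kwabena 'hears' it, so meta-diegetic.
So 1 of the 4 is non-diegetic: (2).

1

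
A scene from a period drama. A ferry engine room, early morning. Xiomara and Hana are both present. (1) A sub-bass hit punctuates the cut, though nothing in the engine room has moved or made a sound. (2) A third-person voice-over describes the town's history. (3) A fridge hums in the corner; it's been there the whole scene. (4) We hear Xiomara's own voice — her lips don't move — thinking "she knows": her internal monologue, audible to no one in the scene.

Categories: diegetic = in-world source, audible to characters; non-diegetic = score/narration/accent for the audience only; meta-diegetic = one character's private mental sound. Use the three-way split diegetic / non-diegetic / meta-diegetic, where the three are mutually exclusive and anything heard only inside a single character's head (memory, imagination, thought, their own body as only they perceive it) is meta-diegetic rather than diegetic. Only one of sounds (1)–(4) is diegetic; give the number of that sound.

(1) it's a sound-design accent with no in-world source; no one in the scene can hear it → non-diegetic.
Sound (2): the narrator exists outside the story world, addressing only the audience, so non-diegetic.
(3) is diegetic: it's the actual ambient sound of the location.
(4) Xiomara's thought-voice: a private mental sound no other character can hear → meta-diegetic.
Only (3) is diegetic.

3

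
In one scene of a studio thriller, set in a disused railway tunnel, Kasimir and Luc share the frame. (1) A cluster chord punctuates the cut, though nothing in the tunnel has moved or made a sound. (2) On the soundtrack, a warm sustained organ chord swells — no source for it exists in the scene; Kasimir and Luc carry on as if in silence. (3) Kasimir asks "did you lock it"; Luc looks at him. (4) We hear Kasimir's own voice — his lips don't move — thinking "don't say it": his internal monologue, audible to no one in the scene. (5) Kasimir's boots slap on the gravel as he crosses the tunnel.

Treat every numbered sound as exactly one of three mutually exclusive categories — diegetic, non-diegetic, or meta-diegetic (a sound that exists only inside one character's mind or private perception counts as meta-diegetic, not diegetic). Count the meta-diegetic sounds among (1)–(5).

1

(1) is non-diegetic: it's a sound-design accent with no in-world source; no one in the scene can hear it.
(2) it has no source in the story world and no character can hear it — it's underscore → non-diegetic.
(3) is diegetic: Kasimir is a character speaking aloud in the scene.
Sound (4): internal monologue — inside Kasimir's mind, not spoken into the scene, so meta-diegetic.
(5) Kasimir's footsteps are produced in the story world → diegetic.
Meta-diegetic: (4) — that's 1.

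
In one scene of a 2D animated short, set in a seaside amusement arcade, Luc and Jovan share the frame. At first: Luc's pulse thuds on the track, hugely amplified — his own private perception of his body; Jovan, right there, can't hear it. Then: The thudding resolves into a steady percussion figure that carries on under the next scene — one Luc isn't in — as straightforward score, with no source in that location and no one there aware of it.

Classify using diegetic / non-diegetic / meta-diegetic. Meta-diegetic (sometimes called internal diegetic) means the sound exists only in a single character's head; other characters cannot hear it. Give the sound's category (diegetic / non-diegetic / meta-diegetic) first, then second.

meta-diegetic, non-diegetic

First: it's Luc's subjective body sound, inaudible to Jovan → meta-diegetic.
Second: detached from Luc and playing as sourceless score over a scene he isn't in — for the audience only → non-diegetic.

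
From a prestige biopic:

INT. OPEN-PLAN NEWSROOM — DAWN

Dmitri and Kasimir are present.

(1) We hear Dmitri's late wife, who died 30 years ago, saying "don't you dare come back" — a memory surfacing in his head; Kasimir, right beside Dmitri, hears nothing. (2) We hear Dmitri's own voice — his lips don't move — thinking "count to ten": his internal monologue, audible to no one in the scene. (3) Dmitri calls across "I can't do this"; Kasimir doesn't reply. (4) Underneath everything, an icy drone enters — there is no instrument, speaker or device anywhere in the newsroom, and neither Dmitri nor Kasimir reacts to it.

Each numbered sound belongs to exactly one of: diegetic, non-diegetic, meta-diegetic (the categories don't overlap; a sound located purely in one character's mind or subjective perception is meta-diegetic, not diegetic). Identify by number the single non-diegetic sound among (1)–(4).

(1) is meta-diegetic: the voice is a memory playing only inside Dmitri's mind; Kasimir can't hear it.
(2) internal monologue — inside Dmitri's mind, not spoken into the scene → meta-diegetic.
Sound (3): spoken by a character present in the story world, so diegetic.
(4) is non-diegetic: nothing in the newsroom produces it and the characters don't hear it — pure soundtrack.
Only (4) is non-diegetic.

4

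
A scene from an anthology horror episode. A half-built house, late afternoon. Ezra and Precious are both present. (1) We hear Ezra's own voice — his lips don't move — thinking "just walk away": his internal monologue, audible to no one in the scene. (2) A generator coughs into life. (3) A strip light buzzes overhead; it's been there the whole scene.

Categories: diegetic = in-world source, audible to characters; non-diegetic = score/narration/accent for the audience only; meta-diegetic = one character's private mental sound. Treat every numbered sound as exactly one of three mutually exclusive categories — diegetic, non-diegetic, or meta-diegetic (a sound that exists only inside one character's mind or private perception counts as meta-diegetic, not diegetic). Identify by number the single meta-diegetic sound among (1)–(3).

Sound (1): Ezra's thought-voice: a private mental sound no other character can hear, so meta-diegetic.
Sound (2): a generator is a real object/event in the scene's world, so diegetic.
(3) ambient/room sound belonging to the story's physical space → diegetic.
Only (1) is meta-diegetic.

1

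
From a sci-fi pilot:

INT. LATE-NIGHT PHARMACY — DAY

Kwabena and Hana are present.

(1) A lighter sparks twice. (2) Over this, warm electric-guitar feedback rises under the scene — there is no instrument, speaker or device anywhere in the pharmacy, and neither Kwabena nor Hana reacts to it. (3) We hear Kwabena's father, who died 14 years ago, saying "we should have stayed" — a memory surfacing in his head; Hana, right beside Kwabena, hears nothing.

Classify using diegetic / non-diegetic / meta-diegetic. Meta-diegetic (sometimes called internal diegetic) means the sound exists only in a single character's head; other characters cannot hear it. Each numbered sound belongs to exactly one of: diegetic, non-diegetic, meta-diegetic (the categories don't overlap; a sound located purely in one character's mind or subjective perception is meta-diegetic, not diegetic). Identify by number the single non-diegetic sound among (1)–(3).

(1) is diegetic: a lighter is a real object/event in the scene's world.
Sound (2): it has no source in the story world and no character can hear it — it's underscore, so non-diegetic.
Sound (3): a remembered line, private to Kwabena — not present in the room, not audible to Hana, so meta-diegetic.
Only (2) is non-diegetic.

2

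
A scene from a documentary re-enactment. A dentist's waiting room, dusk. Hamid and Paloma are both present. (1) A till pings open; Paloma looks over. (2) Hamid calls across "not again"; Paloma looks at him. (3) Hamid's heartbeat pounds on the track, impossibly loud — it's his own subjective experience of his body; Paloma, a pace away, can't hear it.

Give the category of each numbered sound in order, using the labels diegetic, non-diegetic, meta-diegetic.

(1) a till is a real object/event in the scene's world → diegetic.
(2) is diegetic: Hamid is a character speaking aloud in the scene.
(3) is meta-diegetic: a subjective body sound — Hamid's private perception, inaudible to Paloma.

diegetic, diegetic, meta-diegetic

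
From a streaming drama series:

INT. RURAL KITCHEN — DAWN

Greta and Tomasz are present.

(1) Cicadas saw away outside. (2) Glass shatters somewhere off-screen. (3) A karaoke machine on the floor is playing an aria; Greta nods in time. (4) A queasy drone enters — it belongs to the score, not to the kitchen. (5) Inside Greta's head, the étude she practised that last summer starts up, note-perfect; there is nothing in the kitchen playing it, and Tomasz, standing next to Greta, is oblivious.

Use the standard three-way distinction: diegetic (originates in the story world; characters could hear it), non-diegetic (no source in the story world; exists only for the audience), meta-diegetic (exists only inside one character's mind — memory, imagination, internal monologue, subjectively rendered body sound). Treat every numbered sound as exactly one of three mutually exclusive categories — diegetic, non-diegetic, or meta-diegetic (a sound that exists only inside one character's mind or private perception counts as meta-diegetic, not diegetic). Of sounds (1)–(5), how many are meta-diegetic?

Sound (1): cicadas is part of the location's real environment, so diegetic.
(2) is diegetic: the sound comes from glass physically present in the location.
(3) a karaoke machine is a physical source in the scene and Greta reacts to it → diegetic.
(4) score with no on-screen or off-screen source; it exists for the audience alone → non-diegetic.
(5) is meta-diegetic: remembered music, private to Greta — Tomasz is oblivious because it isn't in the room.
Meta-diegetic: (5) — that's 1.

1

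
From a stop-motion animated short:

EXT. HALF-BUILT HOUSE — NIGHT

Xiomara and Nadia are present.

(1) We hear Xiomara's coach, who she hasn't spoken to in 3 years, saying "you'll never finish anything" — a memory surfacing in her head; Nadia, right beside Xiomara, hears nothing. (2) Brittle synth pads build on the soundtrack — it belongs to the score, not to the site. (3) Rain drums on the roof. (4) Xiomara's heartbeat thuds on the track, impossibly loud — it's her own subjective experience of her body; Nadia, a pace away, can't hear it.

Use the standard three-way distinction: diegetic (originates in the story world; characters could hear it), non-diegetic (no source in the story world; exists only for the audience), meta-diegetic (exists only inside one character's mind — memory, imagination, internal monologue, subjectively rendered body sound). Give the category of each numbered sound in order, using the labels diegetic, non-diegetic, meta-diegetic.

(1) the voice is a memory playing only inside Xiomara's mind; Nadia can't hear it → meta-diegetic.
(2) score with no on-screen or off-screen source; it exists for the audience alone → non-diegetic.
Sound (3): ambient/room sound belonging to the story's physical space, so diegetic.
(4) is meta-diegetic: it's Xiomara's internal bodily sensation rendered as sound; only Xiomara 'hears' it.

meta-diegetic, non-diegetic, diegetic, meta-diegetic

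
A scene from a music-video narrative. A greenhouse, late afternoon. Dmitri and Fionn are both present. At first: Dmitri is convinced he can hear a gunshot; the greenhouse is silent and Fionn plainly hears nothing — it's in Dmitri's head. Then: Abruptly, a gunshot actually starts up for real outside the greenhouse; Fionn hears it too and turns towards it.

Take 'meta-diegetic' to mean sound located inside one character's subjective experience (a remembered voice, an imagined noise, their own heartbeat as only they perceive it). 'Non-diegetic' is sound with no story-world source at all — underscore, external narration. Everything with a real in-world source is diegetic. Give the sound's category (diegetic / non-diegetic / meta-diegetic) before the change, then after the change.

Before the change: only Dmitri 'hears' it — imagined, in his mind → meta-diegetic.
After the change: now there's a real external source and Fionn hears it too — in the story world → diegetic.

meta-diegetic, diegetic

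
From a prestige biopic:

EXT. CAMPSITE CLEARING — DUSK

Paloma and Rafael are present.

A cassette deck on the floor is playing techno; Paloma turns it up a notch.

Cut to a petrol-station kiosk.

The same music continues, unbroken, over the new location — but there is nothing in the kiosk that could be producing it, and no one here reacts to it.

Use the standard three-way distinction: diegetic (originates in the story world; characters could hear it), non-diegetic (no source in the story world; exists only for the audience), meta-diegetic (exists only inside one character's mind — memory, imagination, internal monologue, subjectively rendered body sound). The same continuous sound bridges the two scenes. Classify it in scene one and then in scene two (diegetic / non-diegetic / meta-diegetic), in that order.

diegetic, non-diegetic

Scene one: a cassette deck is an on-screen source and Paloma reacts to it → diegetic.
Scene two: there is no source in the kiosk and no one hears it — it's now underscore → non-diegetic.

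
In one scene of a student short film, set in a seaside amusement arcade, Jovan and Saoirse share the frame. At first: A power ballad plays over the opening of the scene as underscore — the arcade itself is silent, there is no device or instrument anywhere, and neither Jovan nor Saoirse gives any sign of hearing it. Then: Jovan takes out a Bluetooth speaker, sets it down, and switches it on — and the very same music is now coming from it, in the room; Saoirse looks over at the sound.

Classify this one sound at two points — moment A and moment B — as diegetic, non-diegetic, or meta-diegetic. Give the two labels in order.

Moment A: no in-world source exists and no character can hear it — underscore → non-diegetic.
Moment B: a Bluetooth speaker is now a real source in the story world and the characters hear it → diegetic.

non-diegetic, diegetic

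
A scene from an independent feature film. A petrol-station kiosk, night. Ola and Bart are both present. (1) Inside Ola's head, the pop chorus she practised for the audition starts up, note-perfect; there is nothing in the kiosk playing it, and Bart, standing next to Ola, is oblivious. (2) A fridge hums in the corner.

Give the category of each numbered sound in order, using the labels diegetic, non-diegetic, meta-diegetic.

Sound (1): it lives in Ola's subjectivity, not in the kiosk, so meta-diegetic.
(2) a fridge is part of the location's real environment → diegetic.

meta-diegetic, diegetic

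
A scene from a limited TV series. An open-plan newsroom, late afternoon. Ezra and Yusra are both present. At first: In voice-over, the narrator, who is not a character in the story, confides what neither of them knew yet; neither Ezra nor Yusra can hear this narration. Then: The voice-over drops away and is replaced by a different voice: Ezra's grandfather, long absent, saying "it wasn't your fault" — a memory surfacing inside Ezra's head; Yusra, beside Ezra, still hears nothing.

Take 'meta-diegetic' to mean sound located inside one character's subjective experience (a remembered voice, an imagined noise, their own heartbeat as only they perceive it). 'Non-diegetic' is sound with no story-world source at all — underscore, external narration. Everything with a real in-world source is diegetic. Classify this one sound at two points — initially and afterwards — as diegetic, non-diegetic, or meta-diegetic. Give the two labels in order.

non-diegetic, meta-diegetic

Initially: the external narrator addresses only the audience — outside the story world → non-diegetic.
Afterwards: the replacement voice is a memory inside Ezra's mind specifically → meta-diegetic.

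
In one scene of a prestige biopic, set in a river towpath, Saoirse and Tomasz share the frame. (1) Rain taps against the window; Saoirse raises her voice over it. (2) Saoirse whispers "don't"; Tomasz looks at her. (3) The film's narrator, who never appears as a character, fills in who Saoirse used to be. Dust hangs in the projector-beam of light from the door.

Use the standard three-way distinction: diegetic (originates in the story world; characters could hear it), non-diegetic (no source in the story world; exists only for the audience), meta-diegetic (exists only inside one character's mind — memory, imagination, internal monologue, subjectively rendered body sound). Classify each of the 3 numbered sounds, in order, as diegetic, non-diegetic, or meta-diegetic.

diegetic, diegetic, non-diegetic

Sound (1): ambient/room sound belonging to the story's physical space, so diegetic.
(2) spoken by a character present in the story world → diegetic.
(3) the narrator exists outside the story world, addressing only the audience → non-diegetic.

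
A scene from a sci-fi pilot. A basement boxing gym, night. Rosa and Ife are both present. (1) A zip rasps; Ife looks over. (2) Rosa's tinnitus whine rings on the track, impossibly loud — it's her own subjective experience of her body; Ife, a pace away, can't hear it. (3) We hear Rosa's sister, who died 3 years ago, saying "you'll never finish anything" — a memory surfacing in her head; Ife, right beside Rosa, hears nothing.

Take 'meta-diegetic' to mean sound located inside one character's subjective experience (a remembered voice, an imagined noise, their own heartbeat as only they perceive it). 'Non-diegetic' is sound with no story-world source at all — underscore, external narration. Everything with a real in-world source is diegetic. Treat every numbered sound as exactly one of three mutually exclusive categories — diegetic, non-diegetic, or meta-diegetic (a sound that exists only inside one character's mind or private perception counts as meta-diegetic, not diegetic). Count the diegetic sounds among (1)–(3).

Sound (1): a zip is a real object/event in the scene's world, so diegetic.
(2) it's Rosa's internal bodily sensation rendered as sound; only Rosa 'hears' it → meta-diegetic.
Sound (3): it's Rosa's recollection rendered as sound; the other character can't hear it, so meta-diegetic.
Diegetic: (1) — that's 1.

1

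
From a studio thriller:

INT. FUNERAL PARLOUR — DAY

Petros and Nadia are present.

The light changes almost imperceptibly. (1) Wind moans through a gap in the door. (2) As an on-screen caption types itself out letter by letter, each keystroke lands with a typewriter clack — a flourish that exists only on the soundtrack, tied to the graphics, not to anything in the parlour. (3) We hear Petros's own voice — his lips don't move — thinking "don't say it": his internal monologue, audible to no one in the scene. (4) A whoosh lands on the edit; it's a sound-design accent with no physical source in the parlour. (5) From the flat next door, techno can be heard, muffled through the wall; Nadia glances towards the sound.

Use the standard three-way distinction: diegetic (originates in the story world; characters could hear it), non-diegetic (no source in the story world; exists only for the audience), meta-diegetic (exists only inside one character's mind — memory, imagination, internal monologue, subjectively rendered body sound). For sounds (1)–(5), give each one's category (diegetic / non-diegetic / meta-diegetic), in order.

diegetic, non-diegetic, meta-diegetic, non-diegetic, diegetic

(1) is diegetic: it's the actual ambient sound of the location.
Sound (2): sound married to a title/caption — outside the diegesis by definition, so non-diegetic.
Sound (3): Petros's thought-voice: a private mental sound no other character can hear, so meta-diegetic.
(4) an editorial stinger — it belongs to the cut, not the story world → non-diegetic.
Sound (5): it's coming from the flat next door — a location within the story world — and Nadia reacts, so diegetic.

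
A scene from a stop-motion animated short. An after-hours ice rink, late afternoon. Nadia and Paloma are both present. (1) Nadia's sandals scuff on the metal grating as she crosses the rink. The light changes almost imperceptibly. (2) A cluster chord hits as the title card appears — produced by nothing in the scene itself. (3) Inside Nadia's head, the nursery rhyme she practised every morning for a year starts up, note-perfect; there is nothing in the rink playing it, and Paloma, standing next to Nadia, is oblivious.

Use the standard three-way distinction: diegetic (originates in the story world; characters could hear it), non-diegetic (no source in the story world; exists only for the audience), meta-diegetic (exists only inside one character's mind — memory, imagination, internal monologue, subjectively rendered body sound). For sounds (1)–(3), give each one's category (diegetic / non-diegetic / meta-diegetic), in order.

diegetic, non-diegetic, meta-diegetic

(1) a character's body making contact with the set — an in-world sound → diegetic.
(2) nothing in the scene produces it; it's an accent added for the audience → non-diegetic.
Sound (3): the music is a memory playing inside Nadia's mind alone; no real-world source, Paloma can't hear it, so meta-diegetic.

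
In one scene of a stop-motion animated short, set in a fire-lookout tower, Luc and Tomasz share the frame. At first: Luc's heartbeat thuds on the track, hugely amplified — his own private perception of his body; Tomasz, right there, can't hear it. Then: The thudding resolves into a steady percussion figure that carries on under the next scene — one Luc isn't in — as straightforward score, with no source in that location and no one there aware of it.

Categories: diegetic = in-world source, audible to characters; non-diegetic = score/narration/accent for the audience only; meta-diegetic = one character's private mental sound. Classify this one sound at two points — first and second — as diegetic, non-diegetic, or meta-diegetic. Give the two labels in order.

meta-diegetic, non-diegetic

First: it's Luc's subjective body sound, inaudible to Tomasz → meta-diegetic.
Second: detached from Luc and playing as sourceless score over a scene he isn't in — for the audience only → non-diegetic.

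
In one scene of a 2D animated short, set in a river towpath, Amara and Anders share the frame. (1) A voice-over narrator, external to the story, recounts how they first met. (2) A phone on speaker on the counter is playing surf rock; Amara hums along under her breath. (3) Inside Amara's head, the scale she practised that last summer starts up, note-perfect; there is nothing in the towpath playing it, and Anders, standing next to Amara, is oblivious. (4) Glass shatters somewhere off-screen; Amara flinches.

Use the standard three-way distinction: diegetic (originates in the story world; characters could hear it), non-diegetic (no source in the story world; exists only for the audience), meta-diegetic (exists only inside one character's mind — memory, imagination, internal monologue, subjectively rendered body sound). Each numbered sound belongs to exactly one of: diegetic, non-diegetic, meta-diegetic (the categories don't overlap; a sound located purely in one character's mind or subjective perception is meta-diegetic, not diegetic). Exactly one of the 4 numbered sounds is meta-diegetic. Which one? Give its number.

3

(1) external voice-over — not a character, not heard by anyone in the scene → non-diegetic.
(2) the music comes from an on-screen device that Amara responds to → diegetic.
(3) remembered music, private to Amara — Anders is oblivious because it isn't in the room → meta-diegetic.
(4) glass is a real object/event in the scene's world → diegetic.
Only (3) is meta-diegetic.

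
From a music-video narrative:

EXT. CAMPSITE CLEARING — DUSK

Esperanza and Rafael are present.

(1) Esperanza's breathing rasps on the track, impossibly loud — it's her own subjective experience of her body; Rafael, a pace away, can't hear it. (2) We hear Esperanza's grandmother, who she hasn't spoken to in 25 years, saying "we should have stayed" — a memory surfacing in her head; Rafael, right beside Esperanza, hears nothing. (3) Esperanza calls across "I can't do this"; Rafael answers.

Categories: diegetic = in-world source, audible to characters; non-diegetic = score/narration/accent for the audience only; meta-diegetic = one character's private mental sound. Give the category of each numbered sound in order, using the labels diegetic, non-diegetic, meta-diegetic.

meta-diegetic, meta-diegetic, diegetic

Sound (1): a subjective body sound — Esperanza's private perception, inaudible to Rafael, so meta-diegetic.
Sound (2): the voice is a memory playing only inside Esperanza's mind; Rafael can't hear it, so meta-diegetic.
(3) Esperanza is a character speaking aloud in the scene → diegetic.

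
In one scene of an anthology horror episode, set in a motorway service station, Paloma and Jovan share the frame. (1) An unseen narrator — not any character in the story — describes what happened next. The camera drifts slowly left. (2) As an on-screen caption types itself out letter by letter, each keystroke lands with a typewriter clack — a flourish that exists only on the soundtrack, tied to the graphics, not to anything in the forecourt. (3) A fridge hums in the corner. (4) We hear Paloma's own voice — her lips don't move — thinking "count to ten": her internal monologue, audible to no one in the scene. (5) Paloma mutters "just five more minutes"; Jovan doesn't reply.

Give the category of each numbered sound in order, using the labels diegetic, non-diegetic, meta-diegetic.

non-diegetic, non-diegetic, diegetic, meta-diegetic, diegetic

(1) is non-diegetic: commentary laid over the scene from outside the fiction.
(2) the caption isn't part of the story world, so neither is the sound tied to it → non-diegetic.
(3) ambient/room sound belonging to the story's physical space → diegetic.
(4) Paloma's thought-voice: a private mental sound no other character can hear → meta-diegetic.
(5) Paloma is a character speaking aloud in the scene → diegetic.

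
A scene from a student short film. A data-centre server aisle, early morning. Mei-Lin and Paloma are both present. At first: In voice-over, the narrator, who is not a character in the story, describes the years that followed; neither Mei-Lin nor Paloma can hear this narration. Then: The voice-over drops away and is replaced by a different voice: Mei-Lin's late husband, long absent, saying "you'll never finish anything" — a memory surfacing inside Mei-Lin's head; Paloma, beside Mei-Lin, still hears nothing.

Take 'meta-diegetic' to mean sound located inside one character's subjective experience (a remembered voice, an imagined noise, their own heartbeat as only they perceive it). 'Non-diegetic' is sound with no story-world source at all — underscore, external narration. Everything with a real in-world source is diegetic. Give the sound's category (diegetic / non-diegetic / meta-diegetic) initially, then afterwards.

Initially: the external narrator addresses only the audience — outside the story world → non-diegetic.
Afterwards: the replacement voice is a memory inside Mei-Lin's mind specifically → meta-diegetic.

non-diegetic, meta-diegetic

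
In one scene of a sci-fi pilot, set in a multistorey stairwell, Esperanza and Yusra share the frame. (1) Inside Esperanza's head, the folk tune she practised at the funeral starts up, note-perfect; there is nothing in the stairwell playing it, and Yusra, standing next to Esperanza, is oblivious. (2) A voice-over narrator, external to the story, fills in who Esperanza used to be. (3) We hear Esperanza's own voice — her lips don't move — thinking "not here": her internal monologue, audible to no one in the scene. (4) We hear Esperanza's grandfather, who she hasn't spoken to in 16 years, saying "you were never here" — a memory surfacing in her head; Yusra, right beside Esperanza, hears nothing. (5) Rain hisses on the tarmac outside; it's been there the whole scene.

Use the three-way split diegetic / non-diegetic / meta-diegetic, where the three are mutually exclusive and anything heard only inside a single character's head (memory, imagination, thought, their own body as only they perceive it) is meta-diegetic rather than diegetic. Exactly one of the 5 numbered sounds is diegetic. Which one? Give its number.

5

(1) it lives in Esperanza's subjectivity, not in the stairwell → meta-diegetic.
(2) is non-diegetic: commentary laid over the scene from outside the fiction.
(3) is meta-diegetic: it's Esperanza's unspoken thought, heard only by the audience via her subjectivity.
Sound (4): the voice is a memory playing only inside Esperanza's mind; Yusra can't hear it, so meta-diegetic.
(5) is diegetic: ambient/room sound belonging to the story's physical space.
Only (5) is diegetic.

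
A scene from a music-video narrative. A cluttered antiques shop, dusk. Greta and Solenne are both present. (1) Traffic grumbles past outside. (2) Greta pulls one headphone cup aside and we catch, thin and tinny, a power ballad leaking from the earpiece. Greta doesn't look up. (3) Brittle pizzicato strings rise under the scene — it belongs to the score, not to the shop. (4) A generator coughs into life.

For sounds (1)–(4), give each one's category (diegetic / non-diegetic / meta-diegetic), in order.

Sound (1): it's the actual ambient sound of the location, so diegetic.
Sound (2): it's leaking from a physical pair of headphones in the scene, so diegetic.
Sound (3): it has no source in the story world and no character can hear it — it's underscore, so non-diegetic.
(4) an in-world source (a generator); characters could hear it → diegetic.

diegetic, diegetic, non-diegetic, diegetic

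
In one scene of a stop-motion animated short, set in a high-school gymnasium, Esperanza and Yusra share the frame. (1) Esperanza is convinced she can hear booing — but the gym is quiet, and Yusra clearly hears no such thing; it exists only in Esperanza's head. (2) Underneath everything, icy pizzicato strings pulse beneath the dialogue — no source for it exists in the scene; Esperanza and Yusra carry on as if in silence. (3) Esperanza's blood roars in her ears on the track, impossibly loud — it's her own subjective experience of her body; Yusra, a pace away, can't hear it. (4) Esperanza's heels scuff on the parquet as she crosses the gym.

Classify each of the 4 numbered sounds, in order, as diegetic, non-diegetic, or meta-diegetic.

(1) is meta-diegetic: Esperanza alone 'hears' it — an imagined sound, not present in the space.
(2) is non-diegetic: it has no source in the story world and no character can hear it — it's underscore.
Sound (3): a subjective body sound — Esperanza's private perception, inaudible to Yusra, so meta-diegetic.
(4) a character's body making contact with the set — an in-world sound → diegetic.

meta-diegetic, non-diegetic, meta-diegetic, diegetic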